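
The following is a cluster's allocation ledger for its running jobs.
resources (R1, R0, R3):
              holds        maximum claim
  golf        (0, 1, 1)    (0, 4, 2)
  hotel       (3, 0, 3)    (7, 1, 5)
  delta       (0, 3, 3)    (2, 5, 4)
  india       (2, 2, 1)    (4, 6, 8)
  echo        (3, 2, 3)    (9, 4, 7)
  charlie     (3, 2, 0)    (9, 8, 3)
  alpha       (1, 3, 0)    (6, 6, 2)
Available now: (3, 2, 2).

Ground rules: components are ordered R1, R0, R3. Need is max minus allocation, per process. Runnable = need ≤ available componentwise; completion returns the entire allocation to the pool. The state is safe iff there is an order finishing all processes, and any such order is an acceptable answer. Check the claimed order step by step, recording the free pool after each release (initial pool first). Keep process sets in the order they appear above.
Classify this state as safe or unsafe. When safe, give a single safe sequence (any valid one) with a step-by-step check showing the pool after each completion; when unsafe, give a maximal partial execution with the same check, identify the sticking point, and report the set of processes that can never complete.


The state is UNSAFE.
Key observation: after delta, golf the pool peaks at (3, 6, 6), and each blocked process is short somewhere: hotel on R1; india on R3; echo on R1; charlie on R1; alpha on R1.
Going as far as possible: delta, golf; after that, nothing fits. Step-by-step check:
  pool = (3, 2, 2)
  delta needs (2, 2, 1) <= (3, 2, 2) -> finishes; pool += (0, 3, 3) = (3, 5, 5)
  golf needs (0, 3, 1) <= (3, 5, 5) -> finishes; pool += (0, 1, 1) = (3, 6, 6)
  hotel cannot run: need (4, 1, 2) vs free (3, 6, 6) (insufficient R1)
  india cannot run: need (2, 4, 7) vs free (3, 6, 6) (insufficient R3)
  echo cannot run: need (6, 2, 4) vs free (3, 6, 6) (insufficient R1)
  charlie cannot run: need (6, 6, 3) vs free (3, 6, 6) (insufficient R1)
  alpha cannot run: need (5, 3, 2) vs free (3, 6, 6) (insufficient R1)
Permanently blocked: hotel, india, echo, charlie and alpha.


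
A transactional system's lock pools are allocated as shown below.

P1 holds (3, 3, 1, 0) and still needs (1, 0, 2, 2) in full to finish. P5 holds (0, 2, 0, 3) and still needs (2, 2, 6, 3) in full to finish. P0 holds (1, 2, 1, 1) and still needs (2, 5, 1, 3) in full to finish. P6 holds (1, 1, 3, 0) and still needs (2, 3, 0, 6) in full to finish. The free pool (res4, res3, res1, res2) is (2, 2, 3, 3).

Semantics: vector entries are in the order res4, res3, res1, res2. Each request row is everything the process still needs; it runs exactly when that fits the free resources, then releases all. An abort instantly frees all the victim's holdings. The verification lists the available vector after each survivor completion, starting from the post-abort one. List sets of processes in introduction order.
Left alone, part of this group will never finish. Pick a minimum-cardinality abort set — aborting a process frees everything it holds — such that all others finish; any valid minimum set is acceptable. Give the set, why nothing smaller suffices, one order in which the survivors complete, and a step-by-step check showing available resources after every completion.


Minimum abort set: P5.
Key observation: P6 was stuck for good until P5 gave back (0, 2, 0, 3); in the order shown it finishes at step 3.
No smaller set exists: with zero aborts the deadlock remains.
One survivor order: P1, P0, P6. Verifying each step (post-abort pool first):
  pool = (2, 4, 3, 6)
  run P1 (needs (1, 0, 2, 2), free (2, 4, 3, 6)); after release of (3, 3, 1, 0) the pool is (5, 7, 4, 6)
  run P0 (needs (2, 5, 1, 3), free (5, 7, 4, 6)); after release of (1, 2, 1, 1) the pool is (6, 9, 5, 7)
  run P6 (needs (2, 3, 0, 6), free (6, 9, 5, 7)); after release of (1, 1, 3, 0) the pool is (7, 10, 8, 7)


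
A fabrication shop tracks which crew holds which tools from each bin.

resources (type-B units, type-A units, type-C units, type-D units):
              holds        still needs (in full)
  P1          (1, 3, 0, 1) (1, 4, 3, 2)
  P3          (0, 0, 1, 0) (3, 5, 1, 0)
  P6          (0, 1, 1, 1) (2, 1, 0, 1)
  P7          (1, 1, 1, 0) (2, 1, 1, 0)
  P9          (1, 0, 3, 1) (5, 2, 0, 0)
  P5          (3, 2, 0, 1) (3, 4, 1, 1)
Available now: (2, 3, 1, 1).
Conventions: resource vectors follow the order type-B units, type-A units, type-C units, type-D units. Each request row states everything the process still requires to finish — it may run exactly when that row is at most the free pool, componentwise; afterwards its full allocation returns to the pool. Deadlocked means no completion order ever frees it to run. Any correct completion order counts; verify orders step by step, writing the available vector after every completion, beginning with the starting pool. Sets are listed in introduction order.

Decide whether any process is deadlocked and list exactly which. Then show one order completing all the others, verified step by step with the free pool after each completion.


No process is deadlocked.
Key observation: the pool covers P6 at once, and every later process fits after earlier releases.
The rest can finish in the order P6, P7, P1, P5, P3, P9. Check, step by step:
  pool = (2, 3, 1, 1)
  P6: need (2, 1, 0, 1) fits (2, 3, 1, 1); releases (0, 1, 1, 1), pool now (2, 4, 2, 2)
  P7: need (2, 1, 1, 0) fits (2, 4, 2, 2); releases (1, 1, 1, 0), pool now (3, 5, 3, 2)
  P1: need (1, 4, 3, 2) fits (3, 5, 3, 2); releases (1, 3, 0, 1), pool now (4, 8, 3, 3)
  P5: need (3, 4, 1, 1) fits (4, 8, 3, 3); releases (3, 2, 0, 1), pool now (7, 10, 3, 4)
  P3: need (3, 5, 1, 0) fits (7, 10, 3, 4); releases (0, 0, 1, 0), pool now (7, 10, 4, 4)
  P9: need (5, 2, 0, 0) fits (7, 10, 4, 4); releases (1, 0, 3, 1), pool now (8, 10, 7, 5)


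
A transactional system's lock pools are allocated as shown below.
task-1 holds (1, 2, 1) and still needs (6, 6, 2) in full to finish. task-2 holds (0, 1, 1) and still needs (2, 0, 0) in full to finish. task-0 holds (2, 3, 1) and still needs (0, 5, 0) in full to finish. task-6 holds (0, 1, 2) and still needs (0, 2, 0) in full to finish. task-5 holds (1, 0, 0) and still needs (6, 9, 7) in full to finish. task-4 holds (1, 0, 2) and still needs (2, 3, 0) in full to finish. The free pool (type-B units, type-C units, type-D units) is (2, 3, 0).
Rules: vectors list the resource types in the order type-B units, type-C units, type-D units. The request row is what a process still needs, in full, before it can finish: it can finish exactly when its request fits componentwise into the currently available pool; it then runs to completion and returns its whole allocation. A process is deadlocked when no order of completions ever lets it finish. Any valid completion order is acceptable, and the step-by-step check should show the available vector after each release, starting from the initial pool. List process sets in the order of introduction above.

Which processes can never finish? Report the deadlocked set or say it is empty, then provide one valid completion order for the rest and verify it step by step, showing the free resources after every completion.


Deadlocked: task-1 and task-5.
Key observation: task-6, task-2, task-0, task-4 can finish, but then (5, 8, 6) is all there is, and the blocked group's type-B units demands exceed it.
A valid finishing order for the others: task-6, task-2, task-0, task-4. Walking it through:
  pool = (2, 3, 0)
  task-6 needs (0, 2, 0) <= (2, 3, 0) -> finishes; pool += (0, 1, 2) = (2, 4, 2)
  task-2 needs (2, 0, 0) <= (2, 4, 2) -> finishes; pool += (0, 1, 1) = (2, 5, 3)
  task-0 needs (0, 5, 0) <= (2, 5, 3) -> finishes; pool += (2, 3, 1) = (4, 8, 4)
  task-4 needs (2, 3, 0) <= (4, 8, 4) -> finishes; pool += (1, 0, 2) = (5, 8, 6)
None of the blocked processes ever fits:
  blocked: task-1 wants (6, 6, 2), pool (5, 8, 6) — not enough type-B units
  blocked: task-5 wants (6, 9, 7), pool (5, 8, 6) — not enough type-B units, type-C units and type-D units


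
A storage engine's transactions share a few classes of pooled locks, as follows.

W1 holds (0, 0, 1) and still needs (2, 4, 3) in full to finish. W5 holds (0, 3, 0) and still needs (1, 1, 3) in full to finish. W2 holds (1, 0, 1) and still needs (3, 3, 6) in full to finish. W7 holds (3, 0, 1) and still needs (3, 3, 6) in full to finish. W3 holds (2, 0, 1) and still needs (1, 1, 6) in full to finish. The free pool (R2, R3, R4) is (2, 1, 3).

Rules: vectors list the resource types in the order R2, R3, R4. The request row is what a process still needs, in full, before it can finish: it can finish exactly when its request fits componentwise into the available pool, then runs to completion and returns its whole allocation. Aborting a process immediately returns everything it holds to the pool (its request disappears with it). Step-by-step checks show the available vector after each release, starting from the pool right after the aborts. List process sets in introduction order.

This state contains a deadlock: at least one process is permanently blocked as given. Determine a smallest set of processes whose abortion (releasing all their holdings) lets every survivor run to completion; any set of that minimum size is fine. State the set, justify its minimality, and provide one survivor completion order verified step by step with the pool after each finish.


The answer: abort W2 and W7.
Key observation: W3 had no path to completion before; after the abort of W2 and W7 ((4, 0, 2) returned), step 3 is where it fits.
Minimality, checking each single-abort alternative: W1 alone leaves W2 blocked (short on R2 and R4); W5 alone leaves W2 blocked (short on R2 and R4); W2 alone leaves W7 blocked (short on R4); W7 alone leaves W2 blocked (short on R4); W3 alone leaves W2 blocked (short on R4).
The survivors complete as W5, W1, W3. Step-by-step check (starting from the post-abort pool):
  pool = (6, 1, 5)
  W5 needs (1, 1, 3) <= (6, 1, 5) -> finishes; pool += (0, 3, 0) = (6, 4, 5)
  W1 needs (2, 4, 3) <= (6, 4, 5) -> finishes; pool += (0, 0, 1) = (6, 4, 6)
  W3 needs (1, 1, 6) <= (6, 4, 6) -> finishes; pool += (2, 0, 1) = (8, 4, 7)


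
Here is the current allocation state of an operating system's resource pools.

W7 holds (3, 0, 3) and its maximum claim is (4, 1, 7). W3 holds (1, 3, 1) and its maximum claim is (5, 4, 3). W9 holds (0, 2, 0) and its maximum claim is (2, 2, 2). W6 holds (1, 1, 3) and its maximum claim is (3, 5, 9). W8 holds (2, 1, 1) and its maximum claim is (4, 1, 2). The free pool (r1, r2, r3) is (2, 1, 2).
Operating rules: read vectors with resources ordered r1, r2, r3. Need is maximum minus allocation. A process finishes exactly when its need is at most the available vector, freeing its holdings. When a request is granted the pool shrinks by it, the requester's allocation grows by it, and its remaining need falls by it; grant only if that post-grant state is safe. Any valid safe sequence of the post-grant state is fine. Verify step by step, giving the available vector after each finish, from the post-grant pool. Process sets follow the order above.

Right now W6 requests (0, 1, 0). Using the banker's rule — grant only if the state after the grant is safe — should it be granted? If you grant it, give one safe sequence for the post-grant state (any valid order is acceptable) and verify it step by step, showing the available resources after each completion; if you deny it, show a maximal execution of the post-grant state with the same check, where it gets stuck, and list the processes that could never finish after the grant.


GRANT: granting preserves safety; a valid post-grant sequence is W8, W3, W9, W7, W6.
Key observation: with (2, 0, 2) left after the transfer, W8 can run at once — the state stays safe.
Verifying the post-grant state step by step:
  pool = (2, 0, 2)
  run W8 (needs (2, 0, 1), free (2, 0, 2)); after release of (2, 1, 1) the pool is (4, 1, 3)
  run W3 (needs (4, 1, 2), free (4, 1, 3)); after release of (1, 3, 1) the pool is (5, 4, 4)
  run W9 (needs (2, 0, 2), free (5, 4, 4)); after release of (0, 2, 0) the pool is (5, 6, 4)
  run W7 (needs (1, 1, 4), free (5, 6, 4)); after release of (3, 0, 3) the pool is (8, 6, 7)
  run W6 (needs (2, 3, 6), free (8, 6, 7)); after release of (1, 2, 3) the pool is (9, 8, 10)


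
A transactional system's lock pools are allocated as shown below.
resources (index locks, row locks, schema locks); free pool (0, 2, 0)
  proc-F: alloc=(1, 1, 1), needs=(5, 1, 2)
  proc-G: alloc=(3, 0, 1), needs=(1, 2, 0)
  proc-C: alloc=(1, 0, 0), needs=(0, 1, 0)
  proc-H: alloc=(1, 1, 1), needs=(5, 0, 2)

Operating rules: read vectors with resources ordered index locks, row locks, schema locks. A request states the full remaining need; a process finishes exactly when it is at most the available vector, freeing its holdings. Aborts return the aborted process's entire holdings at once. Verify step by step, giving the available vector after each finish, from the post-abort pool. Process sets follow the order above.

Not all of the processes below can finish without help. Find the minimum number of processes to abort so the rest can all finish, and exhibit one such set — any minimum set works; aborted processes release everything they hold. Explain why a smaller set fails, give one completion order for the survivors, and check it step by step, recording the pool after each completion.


Abort proc-H.
Key observation: proc-F had no path to completion before; after the abort of proc-H ((1, 1, 1) returned), step 3 is where it fits.
Minimality: the empty abort set fails — the state is deadlocked as it stands.
Survivors finish in the order: proc-C, proc-G, proc-F. Step-by-step check (pool after the aborts first):
  pool = (1, 3, 1)
  proc-C: need (0, 1, 0) fits (1, 3, 1); releases (1, 0, 0), pool now (2, 3, 1)
  proc-G: need (1, 2, 0) fits (2, 3, 1); releases (3, 0, 1), pool now (5, 3, 2)
  proc-F: need (5, 1, 2) fits (5, 3, 2); releases (1, 1, 1), pool now (6, 4, 3)


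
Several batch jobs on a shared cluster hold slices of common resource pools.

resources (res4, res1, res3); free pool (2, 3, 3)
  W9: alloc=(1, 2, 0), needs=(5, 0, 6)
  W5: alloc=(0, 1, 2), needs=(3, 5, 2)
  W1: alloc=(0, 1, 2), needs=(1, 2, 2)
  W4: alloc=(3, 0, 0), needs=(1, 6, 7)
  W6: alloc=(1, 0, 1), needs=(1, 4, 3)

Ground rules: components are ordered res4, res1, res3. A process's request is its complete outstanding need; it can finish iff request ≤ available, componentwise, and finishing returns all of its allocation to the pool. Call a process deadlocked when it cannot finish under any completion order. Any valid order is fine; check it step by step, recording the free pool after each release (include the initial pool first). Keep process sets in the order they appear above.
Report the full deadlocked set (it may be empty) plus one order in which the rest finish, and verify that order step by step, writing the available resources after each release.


The deadlocked set is W9, W5 and W4.
Key observation: after W1, W6 the pool peaks at (3, 4, 6), and each blocked process is short somewhere: W9 on res4; W5 on res1; W4 on res1, res3.
The rest can finish in the order W1, W6. Walking it through:
  pool = (2, 3, 3)
  run W1 (needs (1, 2, 2), free (2, 3, 3)); after release of (0, 1, 2) the pool is (2, 4, 5)
  run W6 (needs (1, 4, 3), free (2, 4, 5)); after release of (1, 0, 1) the pool is (3, 4, 6)
The stuck group stays short no matter what:
  blocked: W9 wants (5, 0, 6), pool (3, 4, 6) — not enough res4
  blocked: W5 wants (3, 5, 2), pool (3, 4, 6) — not enough res1
  blocked: W4 wants (1, 6, 7), pool (3, 4, 6) — not enough res1 and res3


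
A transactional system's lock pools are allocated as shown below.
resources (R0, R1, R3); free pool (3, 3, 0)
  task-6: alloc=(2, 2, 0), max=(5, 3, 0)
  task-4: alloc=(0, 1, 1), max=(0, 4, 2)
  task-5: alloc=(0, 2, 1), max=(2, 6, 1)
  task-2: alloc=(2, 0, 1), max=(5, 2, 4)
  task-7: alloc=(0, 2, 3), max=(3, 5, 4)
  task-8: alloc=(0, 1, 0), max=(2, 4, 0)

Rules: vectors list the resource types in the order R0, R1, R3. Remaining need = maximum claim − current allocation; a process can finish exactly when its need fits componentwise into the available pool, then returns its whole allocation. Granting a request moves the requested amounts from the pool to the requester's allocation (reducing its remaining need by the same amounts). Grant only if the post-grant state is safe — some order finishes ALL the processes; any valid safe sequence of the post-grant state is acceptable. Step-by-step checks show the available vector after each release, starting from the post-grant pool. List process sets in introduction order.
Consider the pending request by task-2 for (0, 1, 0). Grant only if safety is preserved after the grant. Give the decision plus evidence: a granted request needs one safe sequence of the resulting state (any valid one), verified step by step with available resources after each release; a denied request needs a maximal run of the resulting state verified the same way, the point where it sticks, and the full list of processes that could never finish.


GRANT. The post-grant state is safe; one safe sequence: task-6, task-5, task-7, task-2, task-4, task-8.
Key observation: (3, 2, 0) free after granting still covers task-6 first, and each release covers the next.
Check on the post-grant state, step by step:
  pool = (3, 2, 0)
  run task-6 (needs (3, 1, 0), free (3, 2, 0)); after release of (2, 2, 0) the pool is (5, 4, 0)
  run task-5 (needs (2, 4, 0), free (5, 4, 0)); after release of (0, 2, 1) the pool is (5, 6, 1)
  run task-7 (needs (3, 3, 1), free (5, 6, 1)); after release of (0, 2, 3) the pool is (5, 8, 4)
  run task-2 (needs (3, 1, 3), free (5, 8, 4)); after release of (2, 1, 1) the pool is (7, 9, 5)
  run task-4 (needs (0, 3, 1), free (7, 9, 5)); after release of (0, 1, 1) the pool is (7, 10, 6)
  run task-8 (needs (2, 3, 0), free (7, 10, 6)); after release of (0, 1, 0) the pool is (7, 11, 6)


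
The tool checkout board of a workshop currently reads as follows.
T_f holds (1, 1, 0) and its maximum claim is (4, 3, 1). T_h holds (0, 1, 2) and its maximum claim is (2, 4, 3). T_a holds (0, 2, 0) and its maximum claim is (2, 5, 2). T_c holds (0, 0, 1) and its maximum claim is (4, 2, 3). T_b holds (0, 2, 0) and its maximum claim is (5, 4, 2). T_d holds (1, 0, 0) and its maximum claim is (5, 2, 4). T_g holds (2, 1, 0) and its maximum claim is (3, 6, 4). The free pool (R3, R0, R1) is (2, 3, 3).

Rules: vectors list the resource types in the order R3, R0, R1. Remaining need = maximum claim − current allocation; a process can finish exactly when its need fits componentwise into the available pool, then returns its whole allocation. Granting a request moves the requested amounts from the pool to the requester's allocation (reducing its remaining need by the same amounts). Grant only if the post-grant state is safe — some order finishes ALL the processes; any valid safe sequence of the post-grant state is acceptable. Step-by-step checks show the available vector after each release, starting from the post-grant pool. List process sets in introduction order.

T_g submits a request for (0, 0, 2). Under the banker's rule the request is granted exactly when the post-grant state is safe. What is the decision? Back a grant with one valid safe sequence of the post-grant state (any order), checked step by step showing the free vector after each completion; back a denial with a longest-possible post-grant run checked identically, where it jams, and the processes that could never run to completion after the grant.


GRANT — the state after the grant stays safe, e.g. via T_h, T_a, T_g, T_d, T_f, T_b, T_c.
Key observation: the transfer keeps a workable pool ((2, 3, 1)); T_h starts the safe sequence.
Verifying the post-grant state step by step:
  pool = (2, 3, 1)
  run T_h (needs (2, 3, 1), free (2, 3, 1)); after release of (0, 1, 2) the pool is (2, 4, 3)
  run T_a (needs (2, 3, 2), free (2, 4, 3)); after release of (0, 2, 0) the pool is (2, 6, 3)
  run T_g (needs (1, 5, 2), free (2, 6, 3)); after release of (2, 1, 2) the pool is (4, 7, 5)
  run T_d (needs (4, 2, 4), free (4, 7, 5)); after release of (1, 0, 0) the pool is (5, 7, 5)
  run T_f (needs (3, 2, 1), free (5, 7, 5)); after release of (1, 1, 0) the pool is (6, 8, 5)
  run T_b (needs (5, 2, 2), free (6, 8, 5)); after release of (0, 2, 0) the pool is (6, 10, 5)
  run T_c (needs (4, 2, 2), free (6, 10, 5)); after release of (0, 0, 1) the pool is (6, 10, 6)


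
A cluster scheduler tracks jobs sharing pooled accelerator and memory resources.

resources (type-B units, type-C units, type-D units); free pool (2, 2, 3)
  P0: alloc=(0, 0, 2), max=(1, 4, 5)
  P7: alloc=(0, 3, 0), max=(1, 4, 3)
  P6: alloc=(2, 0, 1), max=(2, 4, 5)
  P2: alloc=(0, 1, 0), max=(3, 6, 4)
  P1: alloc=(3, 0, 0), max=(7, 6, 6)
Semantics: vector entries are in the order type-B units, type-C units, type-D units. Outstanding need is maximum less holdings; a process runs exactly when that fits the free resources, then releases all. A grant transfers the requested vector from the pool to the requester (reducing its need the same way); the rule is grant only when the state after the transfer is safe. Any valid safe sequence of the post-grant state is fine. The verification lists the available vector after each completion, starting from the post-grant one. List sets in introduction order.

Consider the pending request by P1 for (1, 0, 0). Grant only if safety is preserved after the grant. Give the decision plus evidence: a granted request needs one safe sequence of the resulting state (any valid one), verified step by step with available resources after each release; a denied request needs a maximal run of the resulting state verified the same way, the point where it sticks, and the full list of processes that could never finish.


GRANT — the state after the grant stays safe, e.g. via P7, P0, P6, P2, P1.
Key observation: with (1, 2, 3) left after the transfer, P7 can run at once — the state stays safe.
Verifying the post-grant state step by step:
  pool = (1, 2, 3)
  run P7 (needs (1, 1, 3), free (1, 2, 3)); after release of (0, 3, 0) the pool is (1, 5, 3)
  run P0 (needs (1, 4, 3), free (1, 5, 3)); after release of (0, 0, 2) the pool is (1, 5, 5)
  run P6 (needs (0, 4, 4), free (1, 5, 5)); after release of (2, 0, 1) the pool is (3, 5, 6)
  run P2 (needs (3, 5, 4), free (3, 5, 6)); after release of (0, 1, 0) the pool is (3, 6, 6)
  run P1 (needs (3, 6, 6), free (3, 6, 6)); after release of (4, 0, 0) the pool is (7, 6, 6)


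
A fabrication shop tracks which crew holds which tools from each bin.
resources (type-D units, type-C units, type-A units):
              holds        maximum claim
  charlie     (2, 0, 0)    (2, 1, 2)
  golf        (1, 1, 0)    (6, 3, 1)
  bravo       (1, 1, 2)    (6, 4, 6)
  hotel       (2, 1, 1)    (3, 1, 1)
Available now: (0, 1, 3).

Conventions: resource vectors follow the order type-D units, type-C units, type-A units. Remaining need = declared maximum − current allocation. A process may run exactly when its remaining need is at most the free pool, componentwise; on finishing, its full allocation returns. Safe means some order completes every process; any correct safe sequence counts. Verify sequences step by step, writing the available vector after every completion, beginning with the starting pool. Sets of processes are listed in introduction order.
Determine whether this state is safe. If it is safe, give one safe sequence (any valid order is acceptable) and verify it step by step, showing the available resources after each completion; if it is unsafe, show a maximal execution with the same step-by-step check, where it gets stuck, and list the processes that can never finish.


UNSAFE — no complete ordering exists.
Key observation: after charlie, hotel complete, (4, 2, 4) is the best the pool ever gets, yet each leftover process wants more type-D units.
The run charlie, hotel cannot be extended any further. Walking it through:
  pool = (0, 1, 3)
  charlie needs (0, 1, 2) <= (0, 1, 3) -> finishes; pool += (2, 0, 0) = (2, 1, 3)
  hotel needs (1, 0, 0) <= (2, 1, 3) -> finishes; pool += (2, 1, 1) = (4, 2, 4)
  blocked: golf wants (5, 2, 1), pool (4, 2, 4) — not enough type-D units
  blocked: bravo wants (5, 3, 4), pool (4, 2, 4) — not enough type-D units and type-C units
Permanently blocked: golf and bravo.


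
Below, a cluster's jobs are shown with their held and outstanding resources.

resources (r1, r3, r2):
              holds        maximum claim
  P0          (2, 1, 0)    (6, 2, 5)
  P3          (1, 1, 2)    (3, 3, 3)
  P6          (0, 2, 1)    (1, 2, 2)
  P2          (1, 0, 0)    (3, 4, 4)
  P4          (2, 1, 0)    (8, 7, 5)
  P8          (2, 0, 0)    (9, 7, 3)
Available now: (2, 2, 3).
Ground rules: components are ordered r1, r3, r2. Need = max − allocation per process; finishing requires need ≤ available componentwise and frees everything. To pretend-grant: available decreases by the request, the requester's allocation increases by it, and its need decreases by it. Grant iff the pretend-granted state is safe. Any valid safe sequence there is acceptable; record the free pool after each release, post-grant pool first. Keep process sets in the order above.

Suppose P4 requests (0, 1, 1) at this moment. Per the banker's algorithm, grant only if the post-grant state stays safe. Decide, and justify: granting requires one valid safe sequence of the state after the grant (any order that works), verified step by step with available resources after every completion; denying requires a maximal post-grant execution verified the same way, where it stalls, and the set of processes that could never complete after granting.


GRANT. The post-grant state is safe; one safe sequence: P6, P3, P2, P0, P4, P8.
Key observation: the transfer keeps a workable pool ((2, 1, 2)); P6 starts the safe sequence.
Step-by-step check of the post-grant state:
  pool = (2, 1, 2)
  P6: need (1, 0, 1) fits (2, 1, 2); releases (0, 2, 1), pool now (2, 3, 3)
  P3: need (2, 2, 1) fits (2, 3, 3); releases (1, 1, 2), pool now (3, 4, 5)
  P2: need (2, 4, 4) fits (3, 4, 5); releases (1, 0, 0), pool now (4, 4, 5)
  P0: need (4, 1, 5) fits (4, 4, 5); releases (2, 1, 0), pool now (6, 5, 5)
  P4: need (6, 5, 4) fits (6, 5, 5); releases (2, 2, 1), pool now (8, 7, 6)
  P8: need (7, 7, 3) fits (8, 7, 6); releases (2, 0, 0), pool now (10, 7, 6)


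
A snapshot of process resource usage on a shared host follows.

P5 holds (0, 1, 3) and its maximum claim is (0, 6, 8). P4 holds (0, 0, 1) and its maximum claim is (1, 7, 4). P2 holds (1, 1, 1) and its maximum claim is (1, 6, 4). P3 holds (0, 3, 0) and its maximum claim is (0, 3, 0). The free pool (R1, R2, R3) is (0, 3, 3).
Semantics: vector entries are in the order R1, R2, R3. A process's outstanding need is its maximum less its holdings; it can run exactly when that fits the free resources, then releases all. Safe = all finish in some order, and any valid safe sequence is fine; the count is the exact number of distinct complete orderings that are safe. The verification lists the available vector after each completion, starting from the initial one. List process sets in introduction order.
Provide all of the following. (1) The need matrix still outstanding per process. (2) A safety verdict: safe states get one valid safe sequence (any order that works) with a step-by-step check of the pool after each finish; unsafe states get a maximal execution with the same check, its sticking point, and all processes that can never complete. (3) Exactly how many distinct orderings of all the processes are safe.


(1) Need matrix, components ordered R1, R2, R3:
  P5: (0, 5, 5)
  P4: (1, 7, 3)
  P2: (0, 5, 3)
  P3: (0, 0, 0)
(2) The state is SAFE; one workable sequence: P3, P2, P4, P5.
Key observation: the order's first zero-slack moment is P2 ((0, 5, 3) needed, (0, 6, 3) free — a requested resource with nothing to spare).
Verifying each step:
  pool = (0, 3, 3)
  run P3 (needs (0, 0, 0), free (0, 3, 3)); after release of (0, 3, 0) the pool is (0, 6, 3)
  run P2 (needs (0, 5, 3), free (0, 6, 3)); after release of (1, 1, 1) the pool is (1, 7, 4)
  run P4 (needs (1, 7, 3), free (1, 7, 4)); after release of (0, 0, 1) the pool is (1, 7, 5)
  run P5 (needs (0, 5, 5), free (1, 7, 5)); after release of (0, 1, 3) the pool is (1, 8, 8)
(3) The exact count: 1 of the possible complete orderings is a safe sequence.


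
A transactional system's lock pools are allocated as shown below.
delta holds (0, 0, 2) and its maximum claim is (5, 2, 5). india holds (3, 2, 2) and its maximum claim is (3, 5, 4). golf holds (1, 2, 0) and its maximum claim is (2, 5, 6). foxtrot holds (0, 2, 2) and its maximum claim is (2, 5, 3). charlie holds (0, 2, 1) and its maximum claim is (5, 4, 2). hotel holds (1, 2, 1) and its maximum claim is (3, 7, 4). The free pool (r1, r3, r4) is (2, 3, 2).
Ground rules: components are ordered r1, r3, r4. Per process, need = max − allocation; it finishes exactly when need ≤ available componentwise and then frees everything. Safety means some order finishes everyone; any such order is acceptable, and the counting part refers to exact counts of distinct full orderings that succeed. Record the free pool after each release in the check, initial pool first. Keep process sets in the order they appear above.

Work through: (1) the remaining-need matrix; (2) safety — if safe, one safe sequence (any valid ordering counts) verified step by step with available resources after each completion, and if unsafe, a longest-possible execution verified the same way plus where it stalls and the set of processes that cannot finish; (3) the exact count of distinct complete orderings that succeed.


(1) Outstanding need per process (order r1, r3, r4):
  delta: (5, 2, 3)
  india: (0, 3, 2)
  golf: (1, 3, 6)
  foxtrot: (2, 3, 1)
  charlie: (5, 2, 1)
  hotel: (2, 5, 3)
(2) SAFE. One safe sequence: india, hotel, charlie, golf, foxtrot, delta.
Key observation: the order's first zero-slack moment is india ((0, 3, 2) needed, (2, 3, 2) free — a requested resource with nothing to spare).
Step-by-step check:
  pool = (2, 3, 2)
  run india (needs (0, 3, 2), free (2, 3, 2)); after release of (3, 2, 2) the pool is (5, 5, 4)
  run hotel (needs (2, 5, 3), free (5, 5, 4)); after release of (1, 2, 1) the pool is (6, 7, 5)
  run charlie (needs (5, 2, 1), free (6, 7, 5)); after release of (0, 2, 1) the pool is (6, 9, 6)
  run golf (needs (1, 3, 6), free (6, 9, 6)); after release of (1, 2, 0) the pool is (7, 11, 6)
  run foxtrot (needs (2, 3, 1), free (7, 11, 6)); after release of (0, 2, 2) the pool is (7, 13, 8)
  run delta (needs (5, 2, 3), free (7, 13, 8)); after release of (0, 0, 2) the pool is (7, 13, 10)
(3) The exact count: 114 of the possible complete orderings are safe sequences.


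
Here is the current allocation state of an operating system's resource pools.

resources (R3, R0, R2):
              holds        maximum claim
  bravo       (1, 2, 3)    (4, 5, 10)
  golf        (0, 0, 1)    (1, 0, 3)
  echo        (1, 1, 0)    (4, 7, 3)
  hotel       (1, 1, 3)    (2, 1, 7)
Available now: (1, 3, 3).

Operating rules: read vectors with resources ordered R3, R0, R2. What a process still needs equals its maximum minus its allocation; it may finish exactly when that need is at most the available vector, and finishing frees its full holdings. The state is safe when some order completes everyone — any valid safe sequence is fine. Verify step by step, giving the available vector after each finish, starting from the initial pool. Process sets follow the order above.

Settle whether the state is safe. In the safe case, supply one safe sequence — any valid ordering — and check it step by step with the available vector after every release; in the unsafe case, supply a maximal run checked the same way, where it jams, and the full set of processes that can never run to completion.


UNSAFE.
Key observation: the pool after golf, hotel is (2, 4, 7); every surviving request exceeds it in R3, so progress ends there.
A maximal execution: golf, hotel — then nothing else fits. Step-by-step check:
  pool = (1, 3, 3)
  run golf (needs (1, 0, 2), free (1, 3, 3)); after release of (0, 0, 1) the pool is (1, 3, 4)
  run hotel (needs (1, 0, 4), free (1, 3, 4)); after release of (1, 1, 3) the pool is (2, 4, 7)
  blocked: bravo wants (3, 3, 7), pool (2, 4, 7) — not enough R3
  blocked: echo wants (3, 6, 3), pool (2, 4, 7) — not enough R3 and R0
Processes that can never finish: bravo and echo.


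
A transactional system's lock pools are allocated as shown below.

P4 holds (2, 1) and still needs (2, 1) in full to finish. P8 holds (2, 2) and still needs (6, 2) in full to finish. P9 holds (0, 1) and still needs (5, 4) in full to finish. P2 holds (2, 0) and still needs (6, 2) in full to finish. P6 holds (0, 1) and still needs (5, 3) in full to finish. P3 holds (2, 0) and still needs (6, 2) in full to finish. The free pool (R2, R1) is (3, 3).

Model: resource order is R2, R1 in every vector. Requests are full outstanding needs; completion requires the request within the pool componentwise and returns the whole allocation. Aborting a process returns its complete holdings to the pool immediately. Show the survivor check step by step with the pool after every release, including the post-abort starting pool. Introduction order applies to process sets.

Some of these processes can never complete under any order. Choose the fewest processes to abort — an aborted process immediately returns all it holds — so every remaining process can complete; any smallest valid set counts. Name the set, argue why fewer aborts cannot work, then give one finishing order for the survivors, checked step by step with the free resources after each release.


The answer: abort P2.
Key observation: no ordering could ever have run P8 before the abort of P2; with (2, 0) back in the pool it fits at step 3.
No smaller set exists: with zero aborts the deadlock remains.
Survivors finish in the order: P4, P9, P8, P6, P3. Step-by-step check (pool after the aborts first):
  pool = (5, 3)
  run P4 (needs (2, 1), free (5, 3)); after release of (2, 1) the pool is (7, 4)
  run P9 (needs (5, 4), free (7, 4)); after release of (0, 1) the pool is (7, 5)
  run P8 (needs (6, 2), free (7, 5)); after release of (2, 2) the pool is (9, 7)
  run P6 (needs (5, 3), free (9, 7)); after release of (0, 1) the pool is (9, 8)
  run P3 (needs (6, 2), free (9, 8)); after release of (2, 0) the pool is (11, 8)


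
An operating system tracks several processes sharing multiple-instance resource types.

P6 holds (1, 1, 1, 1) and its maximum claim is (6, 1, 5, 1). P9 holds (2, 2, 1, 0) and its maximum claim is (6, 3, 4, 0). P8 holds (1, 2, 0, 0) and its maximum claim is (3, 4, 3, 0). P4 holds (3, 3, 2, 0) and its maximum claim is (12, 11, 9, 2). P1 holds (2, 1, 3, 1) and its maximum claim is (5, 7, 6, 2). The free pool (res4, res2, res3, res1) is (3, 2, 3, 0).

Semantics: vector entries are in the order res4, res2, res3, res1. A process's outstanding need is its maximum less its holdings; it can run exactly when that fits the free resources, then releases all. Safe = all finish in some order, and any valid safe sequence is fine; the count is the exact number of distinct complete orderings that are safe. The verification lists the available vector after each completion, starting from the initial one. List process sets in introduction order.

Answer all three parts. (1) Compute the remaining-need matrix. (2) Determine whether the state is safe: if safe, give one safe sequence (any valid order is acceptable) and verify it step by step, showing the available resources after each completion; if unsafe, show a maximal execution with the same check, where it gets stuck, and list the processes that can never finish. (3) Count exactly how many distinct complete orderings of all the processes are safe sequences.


(1) Remaining need (order res4, res2, res3, res1):
  P6: (5, 0, 4, 0)
  P9: (4, 1, 3, 0)
  P8: (2, 2, 3, 0)
  P4: (9, 8, 7, 2)
  P1: (3, 6, 3, 1)
(2) The state is SAFE; one workable sequence: P8, P9, P6, P1, P4.
Key observation: at P8 the run first touches a limit — (2, 2, 3, 0) against (3, 2, 3, 0), exact on a resource it actually requests.
Walking it through:
  pool = (3, 2, 3, 0)
  run P8 (needs (2, 2, 3, 0), free (3, 2, 3, 0)); after release of (1, 2, 0, 0) the pool is (4, 4, 3, 0)
  run P9 (needs (4, 1, 3, 0), free (4, 4, 3, 0)); after release of (2, 2, 1, 0) the pool is (6, 6, 4, 0)
  run P6 (needs (5, 0, 4, 0), free (6, 6, 4, 0)); after release of (1, 1, 1, 1) the pool is (7, 7, 5, 1)
  run P1 (needs (3, 6, 3, 1), free (7, 7, 5, 1)); after release of (2, 1, 3, 1) the pool is (9, 8, 8, 2)
  run P4 (needs (9, 8, 7, 2), free (9, 8, 8, 2)); after release of (3, 3, 2, 0) the pool is (12, 11, 10, 2)
(3) The exact count: 1 of the possible complete orderings is a safe sequence.


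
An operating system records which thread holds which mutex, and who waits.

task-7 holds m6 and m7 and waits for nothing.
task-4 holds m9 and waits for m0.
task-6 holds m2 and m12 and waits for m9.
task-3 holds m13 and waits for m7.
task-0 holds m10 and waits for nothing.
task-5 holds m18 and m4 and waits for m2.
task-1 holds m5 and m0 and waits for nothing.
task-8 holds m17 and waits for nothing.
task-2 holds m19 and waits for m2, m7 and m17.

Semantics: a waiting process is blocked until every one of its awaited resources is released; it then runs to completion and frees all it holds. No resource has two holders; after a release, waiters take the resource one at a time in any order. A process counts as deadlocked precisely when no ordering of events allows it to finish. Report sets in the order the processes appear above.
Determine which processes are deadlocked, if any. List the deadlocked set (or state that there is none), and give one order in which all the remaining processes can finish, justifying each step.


No process is deadlocked.
Key observation: there is no circular wait here — follow any chain and it reaches a process that is free to run now.
A valid finishing order for the others: task-7, task-8, task-1, task-0, task-4, task-3, task-6, task-5, task-2.
Verifying each step:
  task-7 waits on nothing -> runs at once and releases m6 and m7
  task-8 waits on nothing -> runs at once and releases m17
  task-1 waits on nothing -> runs at once and releases m5 and m0
  task-0 waits on nothing -> runs at once and releases m10
  task-4: everything it awaited (m0) is free; runs, freeing m9
  task-3: everything it awaited (m7) is free; runs, freeing m13
  task-6: everything it awaited (m9) is free; runs, freeing m2 and m12
  task-5: everything it awaited (m2) is free; runs, freeing m18 and m4
  task-2: everything it awaited (m2, m7 and m17) is free; runs, freeing m19


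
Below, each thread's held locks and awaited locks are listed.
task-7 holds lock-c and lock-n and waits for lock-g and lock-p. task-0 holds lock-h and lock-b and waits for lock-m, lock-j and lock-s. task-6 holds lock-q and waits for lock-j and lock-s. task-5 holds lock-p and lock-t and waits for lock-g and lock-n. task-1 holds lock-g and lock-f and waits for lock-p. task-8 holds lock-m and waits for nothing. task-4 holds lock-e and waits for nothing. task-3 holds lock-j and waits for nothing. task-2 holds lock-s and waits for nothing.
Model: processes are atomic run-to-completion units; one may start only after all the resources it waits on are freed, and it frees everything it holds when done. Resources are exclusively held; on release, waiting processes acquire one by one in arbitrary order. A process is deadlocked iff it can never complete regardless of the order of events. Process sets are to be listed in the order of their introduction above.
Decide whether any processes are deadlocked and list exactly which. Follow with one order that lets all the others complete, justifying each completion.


Deadlocked: task-7, task-5 and task-1.
Key observation: the knot is the closed ring of waits task-7 -> task-5 -> task-7; task-1 is caught in further circular waits.
One completion order for the rest: task-2, task-3, task-6, task-8, task-0, task-4.
Step-by-step check:
  task-2: no waits; runs immediately, freeing lock-s
  task-3: no waits; runs immediately, freeing lock-j
  run task-6 (all its waits — lock-j and lock-s — are resolved); releases lock-q
  task-8: no waits; runs immediately, freeing lock-m
  run task-0 (all its waits — lock-m, lock-j and lock-s — are resolved); releases lock-h and lock-b
  task-4: no waits; runs immediately, freeing lock-e
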